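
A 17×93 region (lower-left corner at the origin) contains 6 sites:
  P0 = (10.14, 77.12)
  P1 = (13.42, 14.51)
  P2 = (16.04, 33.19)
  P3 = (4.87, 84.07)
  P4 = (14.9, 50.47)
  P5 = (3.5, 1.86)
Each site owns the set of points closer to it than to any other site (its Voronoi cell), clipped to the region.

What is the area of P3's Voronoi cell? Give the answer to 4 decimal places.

Area of P3's cell: 198.0588

1. box [0,17]×[0,93]: [(0, 0) (17, 0) (17, 93) (0, 93)]
2. ⊥bis P3·P0 via (7.505,80.595): [(0, 74.9042) (17, 87.7948) (17, 93) (0, 93)]  |A|=198.0588
3. ⊥bis P3·P1 via (9.145,49.29): [(0, 74.9042) (17, 87.7948) (17, 93) (0, 93)]  |A|=198.0588
4. ⊥bis P3·P2 via (10.455,58.63): [(0, 74.9042) (17, 87.7948) (17, 93) (0, 93)]  |A|=198.0588
5. ⊥bis P3·P4 via (9.885,67.27): [(0, 74.9042) (17, 87.7948) (17, 93) (0, 93)]  |A|=198.0588
6. ⊥bis P3·P5 via (4.185,42.965): [(0, 74.9042) (17, 87.7948) (17, 93) (0, 93)]  |A|=198.0588
7. canonical 4-gon: [(0, 74.9042) (17, 87.7948) (17, 93) (0, 93)]
8. shoelace: 198.0588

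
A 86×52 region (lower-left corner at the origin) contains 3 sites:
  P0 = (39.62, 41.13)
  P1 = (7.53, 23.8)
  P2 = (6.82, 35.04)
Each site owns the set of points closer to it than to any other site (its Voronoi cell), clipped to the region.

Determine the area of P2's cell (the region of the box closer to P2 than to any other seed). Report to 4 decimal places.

1. box [0,86]×[0,52]: [(0, 0) (86, 0) (86, 52) (0, 52)]
2. ⊥bis P2·P0 via (23.22,38.085): [(0, 0) (30.2913, 0) (20.6364, 52) (0, 52)]  |A|=1324.1192
3. ⊥bis P2·P1 via (7.175,29.42): [(0, 28.9668) (24.6242, 30.5222) (20.6364, 52) (0, 52)]  |A|=505.1992
4. canonical 4-gon: [(0, 28.9668) (24.6242, 30.5222) (20.6364, 52) (0, 52)]
5. shoelace: 505.1992

Area of P2's cell: 505.1992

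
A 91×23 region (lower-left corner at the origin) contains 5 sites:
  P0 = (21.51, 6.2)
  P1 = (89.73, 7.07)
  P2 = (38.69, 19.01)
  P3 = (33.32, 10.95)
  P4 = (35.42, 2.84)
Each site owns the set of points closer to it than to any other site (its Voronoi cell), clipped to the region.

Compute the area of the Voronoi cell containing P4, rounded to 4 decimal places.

Area of P4's cell: 259.8495

1. box [0,91]×[0,23]: [(0, 0) (91, 0) (91, 23) (0, 23)]
2. ⊥bis P4·P0 via (28.465,4.52): [(27.3732, 0) (91, 0) (91, 23) (32.9289, 23)]  |A|=1399.5261
3. ⊥bis P4·P1 via (62.575,4.955): [(27.3732, 0) (62.9609, 0) (61.1695, 23) (32.9289, 23)]  |A|=734.0265
4. ⊥bis P4·P2 via (37.055,10.925): [(30.3402, 12.2829) (27.3732, 0) (62.9609, 0) (62.511, 5.7771)]  |A|=310.0245
5. ⊥bis P4·P3 via (34.37,6.895): [(44.2861, 9.4627) (28.683, 5.4224) (27.3732, 0) (62.9609, 0) (62.511, 5.7771)]  |A|=259.8495
6. canonical 5-gon: [(44.2861, 9.4627) (28.683, 5.4224) (27.3732, 0) (62.9609, 0) (62.511, 5.7771)]
7. shoelace: 259.8495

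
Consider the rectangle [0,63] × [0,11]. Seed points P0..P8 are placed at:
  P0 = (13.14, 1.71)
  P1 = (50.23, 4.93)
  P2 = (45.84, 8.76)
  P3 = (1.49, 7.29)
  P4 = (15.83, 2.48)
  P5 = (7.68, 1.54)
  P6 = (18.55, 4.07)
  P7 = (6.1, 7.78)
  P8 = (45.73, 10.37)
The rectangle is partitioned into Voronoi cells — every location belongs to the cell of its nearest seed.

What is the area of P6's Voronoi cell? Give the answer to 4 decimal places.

Area of P6's cell: 180.1544

1. box [0,63]×[0,11]: [(0, 0) (63, 0) (63, 11) (0, 11)]
2. ⊥bis P6·P0 via (15.845,2.89): [(17.1057, 0) (63, 0) (63, 11) (12.3072, 11)]  |A|=531.2291
3. ⊥bis P6·P1 via (34.39,4.5): [(17.1057, 0) (34.5122, 0) (34.2135, 11) (12.3072, 11)]  |A|=216.2205
4. ⊥bis P6·P2 via (32.195,6.415): [(17.1057, 0) (33.2975, 0) (31.407, 11) (12.3072, 11)]  |A|=194.1039
5. ⊥bis P6·P3 via (10.02,5.68): [(17.1057, 0) (33.2975, 0) (31.407, 11) (12.3072, 11)]  |A|=194.1039
6. ⊥bis P6·P4 via (17.19,3.275): [(19.1044, 0) (33.2975, 0) (31.407, 11) (12.6743, 11)]  |A|=181.0918
7. ⊥bis P6·P5 via (13.115,2.805): [(19.1044, 0) (33.2975, 0) (31.407, 11) (12.6743, 11)]  |A|=181.0918
8. ⊥bis P6·P7 via (12.325,5.925): [(13.4446, 9.6822) (19.1044, 0) (33.2975, 0) (31.407, 11) (13.8373, 11)]  |A|=180.3255
9. ⊥bis P6·P8 via (32.14,7.22): [(13.4446, 9.6822) (19.1044, 0) (33.2975, 0) (31.8177, 8.6107) (31.2638, 11) (13.8373, 11)]  |A|=180.1544
10. canonical 6-gon: [(13.4446, 9.6822) (19.1044, 0) (33.2975, 0) (31.8177, 8.6107) (31.2638, 11) (13.8373, 11)]
11. shoelace: 180.1544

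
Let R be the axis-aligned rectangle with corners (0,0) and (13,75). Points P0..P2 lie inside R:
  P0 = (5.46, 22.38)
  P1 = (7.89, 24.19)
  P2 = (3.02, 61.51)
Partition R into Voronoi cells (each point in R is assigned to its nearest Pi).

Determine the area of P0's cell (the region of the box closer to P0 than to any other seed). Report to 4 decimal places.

Area of P0's cell: 305.7593

1. box [0,13]×[0,75]: [(0, 0) (13, 0) (13, 75) (0, 75)]
2. ⊥bis P0·P1 via (6.675,23.285): [(0, 32.2465) (0, 0) (13, 0) (13, 14.7934)]  |A|=305.7593
3. ⊥bis P0·P2 via (4.24,41.945): [(0, 32.2465) (0, 0) (13, 0) (13, 14.7934)]  |A|=305.7593
4. canonical 4-gon: [(0, 32.2465) (0, 0) (13, 0) (13, 14.7934)]
5. shoelace: 305.7593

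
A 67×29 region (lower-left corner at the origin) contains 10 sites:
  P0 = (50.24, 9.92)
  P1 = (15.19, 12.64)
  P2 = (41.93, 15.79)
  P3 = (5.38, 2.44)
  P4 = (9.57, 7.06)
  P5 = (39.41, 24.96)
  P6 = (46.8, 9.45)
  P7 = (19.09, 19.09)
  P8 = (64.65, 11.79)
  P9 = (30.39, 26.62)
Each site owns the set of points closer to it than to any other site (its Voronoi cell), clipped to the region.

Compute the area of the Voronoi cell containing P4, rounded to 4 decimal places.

Area of P4's cell: 174.0077

1. box [0,67]×[0,29]: [(0, 0) (67, 0) (67, 29) (0, 29)]
2. ⊥bis P4·P0 via (29.905,8.49): [(0, 0) (30.502, 0) (28.4627, 29) (0, 29)]  |A|=854.9886
3. ⊥bis P4·P1 via (12.38,9.85): [(0, 22.3187) (0, 0) (22.1599, 0)]  |A|=247.2905
4. ⊥bis P4·P2 via (25.75,11.425): [(0, 22.3187) (0, 0) (22.1599, 0)]  |A|=247.2905
5. ⊥bis P4·P3 via (7.475,4.75): [(0, 22.3187) (0, 11.5293) (12.7125, 0) (22.1599, 0)]  |A|=174.0077
6. ⊥bis P4·P5 via (24.49,16.01): [(0, 22.3187) (0, 11.5293) (12.7125, 0) (22.1599, 0)]  |A|=174.0077
7. ⊥bis P4·P6 via (28.185,8.255): [(0, 22.3187) (0, 11.5293) (12.7125, 0) (22.1599, 0)]  |A|=174.0077
8. ⊥bis P4·P7 via (14.33,13.075): [(0, 22.3187) (0, 11.5293) (12.7125, 0) (22.1599, 0)]  |A|=174.0077
9. ⊥bis P4·P8 via (37.11,9.425): [(0, 22.3187) (0, 11.5293) (12.7125, 0) (22.1599, 0)]  |A|=174.0077
10. ⊥bis P4·P9 via (19.98,16.84): [(0, 22.3187) (0, 11.5293) (12.7125, 0) (22.1599, 0)]  |A|=174.0077
11. canonical 4-gon: [(0, 22.3187) (0, 11.5293) (12.7125, 0) (22.1599, 0)]
12. shoelace: 174.0077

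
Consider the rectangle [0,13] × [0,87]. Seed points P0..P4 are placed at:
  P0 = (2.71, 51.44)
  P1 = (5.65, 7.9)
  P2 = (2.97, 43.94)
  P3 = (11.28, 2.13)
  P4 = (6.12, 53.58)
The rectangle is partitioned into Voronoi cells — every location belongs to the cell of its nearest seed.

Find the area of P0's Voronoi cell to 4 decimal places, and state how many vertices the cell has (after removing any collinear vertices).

Area of P0's cell: 43.8811 (3 vertices)

1. box [0,13]×[0,87]: [(0, 0) (13, 0) (13, 87) (0, 87)]
2. ⊥bis P0·P1 via (4.18,29.67): [(0, 29.3877) (13, 30.2656) (13, 87) (0, 87)]  |A|=743.2535
3. ⊥bis P0·P2 via (2.84,47.69): [(0, 47.5915) (13, 48.0422) (13, 87) (0, 87)]  |A|=509.3806
4. ⊥bis P0·P3 via (6.995,26.785): [(0, 47.5915) (13, 48.0422) (13, 87) (0, 87)]  |A|=509.3806
5. ⊥bis P0·P4 via (4.415,52.51): [(0, 59.5451) (0, 47.5915) (7.3419, 47.8461)]  |A|=43.8811
6. canonical 3-gon: [(0, 59.5451) (0, 47.5915) (7.3419, 47.8461)]
7. shoelace: 43.8811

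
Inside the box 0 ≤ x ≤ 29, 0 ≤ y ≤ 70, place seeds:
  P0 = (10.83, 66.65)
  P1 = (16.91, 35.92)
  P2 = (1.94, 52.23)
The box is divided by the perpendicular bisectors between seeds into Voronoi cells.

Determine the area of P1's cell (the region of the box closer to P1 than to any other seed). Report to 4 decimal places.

Area of P1's cell: 1371.4050

1. box [0,29]×[0,70]: [(0, 0) (29, 0) (29, 70) (0, 70)]
2. ⊥bis P1·P0 via (13.87,51.285): [(0, 48.5408) (0, 0) (29, 0) (29, 54.2785)]  |A|=1490.8798
3. ⊥bis P1·P2 via (9.425,44.075): [(18.2176, 52.1452) (0, 35.4243) (0, 0) (29, 0) (29, 54.2785)]  |A|=1371.405
4. canonical 5-gon: [(18.2176, 52.1452) (0, 35.4243) (0, 0) (29, 0) (29, 54.2785)]
5. shoelace: 1371.405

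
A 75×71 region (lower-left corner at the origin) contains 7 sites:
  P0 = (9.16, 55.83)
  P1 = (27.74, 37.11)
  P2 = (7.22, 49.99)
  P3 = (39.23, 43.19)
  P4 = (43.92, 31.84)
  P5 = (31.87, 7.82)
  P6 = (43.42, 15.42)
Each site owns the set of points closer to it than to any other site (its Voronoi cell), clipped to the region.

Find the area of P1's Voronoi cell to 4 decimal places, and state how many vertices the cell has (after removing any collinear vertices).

1. box [0,75]×[0,71]: [(0, 0) (75, 0) (75, 71) (0, 71)]
2. ⊥bis P1·P0 via (18.45,46.47): [(0, 28.158) (0, 0) (75, 0) (75, 71) (43.1648, 71)]  |A|=4400.3657
3. ⊥bis P1·P2 via (17.48,43.55): [(20.7386, 48.7415) (0, 15.7014) (0, 0) (75, 0) (75, 71) (43.1648, 71)]  |A|=4271.2001
4. ⊥bis P1·P3 via (33.485,40.15): [(26.1151, 54.0777) (20.7386, 48.7415) (0, 15.7014) (0, 0) (54.7306, 0)]  |A|=1718.3616
5. ⊥bis P1·P4 via (35.83,34.475): [(36.0807, 35.2447) (26.1151, 54.0777) (20.7386, 48.7415) (0, 15.7014) (0, 0) (24.6011, 0)]  |A|=1187.4099
6. ⊥bis P1·P5 via (29.805,22.465): [(32.0199, 22.7773) (36.0807, 35.2447) (26.1151, 54.0777) (20.7386, 48.7415) (1.7635, 18.511)]  |A|=617.1141
7. ⊥bis P1·P6 via (35.58,26.265): [(30.4491, 22.5558) (32.4094, 23.9729) (36.0807, 35.2447) (26.1151, 54.0777) (20.7386, 48.7415) (1.7635, 18.511)]  |A|=616.2182
8. canonical 6-gon: [(30.4491, 22.5558) (32.4094, 23.9729) (36.0807, 35.2447) (26.1151, 54.0777) (20.7386, 48.7415) (1.7635, 18.511)]
9. shoelace: 616.2182

Area of P1's cell: 616.2182 (6 vertices)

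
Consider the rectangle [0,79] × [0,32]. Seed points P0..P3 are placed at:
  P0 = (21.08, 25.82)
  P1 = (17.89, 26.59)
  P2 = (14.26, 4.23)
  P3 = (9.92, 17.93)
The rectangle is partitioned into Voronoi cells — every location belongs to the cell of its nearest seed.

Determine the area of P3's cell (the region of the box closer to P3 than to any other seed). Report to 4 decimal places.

Area of P3's cell: 303.3943

1. box [0,79]×[0,32]: [(0, 0) (79, 0) (79, 32) (0, 32)]
2. ⊥bis P3·P0 via (15.5,21.875): [(0, 0) (30.9654, 0) (8.3417, 32) (0, 32)]  |A|=628.914
3. ⊥bis P3·P1 via (13.905,22.26): [(0, 0) (30.9654, 0) (17.6916, 18.7751) (3.3218, 32) (0, 32)]  |A|=595.7197
4. ⊥bis P3·P2 via (12.09,11.08): [(0, 7.25) (21.1115, 13.9379) (17.6916, 18.7751) (3.3218, 32) (0, 32)]  |A|=303.3943
5. canonical 5-gon: [(0, 7.25) (21.1115, 13.9379) (17.6916, 18.7751) (3.3218, 32) (0, 32)]
6. shoelace: 303.3943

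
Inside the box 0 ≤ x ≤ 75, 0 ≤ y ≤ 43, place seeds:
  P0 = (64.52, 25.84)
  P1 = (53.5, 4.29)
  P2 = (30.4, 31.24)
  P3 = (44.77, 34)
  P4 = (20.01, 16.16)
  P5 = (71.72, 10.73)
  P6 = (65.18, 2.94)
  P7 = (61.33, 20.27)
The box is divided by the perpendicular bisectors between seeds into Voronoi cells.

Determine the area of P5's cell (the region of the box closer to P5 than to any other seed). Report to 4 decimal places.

Area of P5's cell: 133.6983

1. box [0,75]×[0,43]: [(0, 0) (75, 0) (75, 43) (0, 43)]
2. ⊥bis P5·P0 via (68.12,18.285): [(29.7469, 0) (75, 0) (75, 21.5634)]  |A|=487.9045
3. ⊥bis P5·P1 via (62.61,7.51): [(60.1447, 14.4847) (65.2645, 0) (75, 0) (75, 21.5634)]  |A|=230.6731
4. ⊥bis P5·P2 via (51.06,20.985): [(60.1447, 14.4847) (65.2645, 0) (75, 0) (75, 21.5634)]  |A|=230.6731
5. ⊥bis P5·P3 via (58.245,22.365): [(60.1447, 14.4847) (65.2645, 0) (75, 0) (75, 21.5634)]  |A|=230.6731
6. ⊥bis P5·P4 via (45.865,13.445): [(60.1447, 14.4847) (65.2645, 0) (75, 0) (75, 21.5634)]  |A|=230.6731
7. ⊥bis P5·P6 via (68.45,6.835): [(60.1447, 14.4847) (60.4851, 13.5219) (75, 1.336) (75, 21.5634)]  |A|=155.1556
8. ⊥bis P5·P7 via (66.525,15.5): [(69.8306, 19.1001) (62.8701, 11.5195) (75, 1.336) (75, 21.5634)]  |A|=133.6983
9. canonical 4-gon: [(69.8306, 19.1001) (62.8701, 11.5195) (75, 1.336) (75, 21.5634)]
10. shoelace: 133.6983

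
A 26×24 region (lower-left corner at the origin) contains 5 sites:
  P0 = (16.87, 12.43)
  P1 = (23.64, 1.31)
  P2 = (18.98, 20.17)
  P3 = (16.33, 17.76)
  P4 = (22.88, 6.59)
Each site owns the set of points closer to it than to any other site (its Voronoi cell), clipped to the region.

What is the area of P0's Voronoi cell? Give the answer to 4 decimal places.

1. box [0,26]×[0,24]: [(0, 0) (26, 0) (26, 24) (0, 24)]
2. ⊥bis P0·P1 via (20.255,6.87): [(0, 0) (8.9707, 0) (26, 10.3676) (26, 24) (0, 24)]  |A|=535.7235
3. ⊥bis P0·P2 via (17.925,16.3): [(0, 21.1865) (0, 0) (8.9707, 0) (26, 10.3676) (26, 14.0987)]  |A|=370.4312
4. ⊥bis P0·P3 via (16.6,15.095): [(20.7886, 15.5194) (0, 13.4132) (0, 0) (8.9707, 0) (26, 10.3676) (26, 14.0987)]  |A|=289.6329
5. ⊥bis P0·P4 via (19.875,9.51): [(24.6828, 14.4578) (20.7886, 15.5194) (0, 13.4132) (0, 0) (8.9707, 0) (13.0433, 2.4794)]  |A|=255.4832
6. canonical 6-gon: [(24.6828, 14.4578) (20.7886, 15.5194) (0, 13.4132) (0, 0) (8.9707, 0) (13.0433, 2.4794)]
7. shoelace: 255.4832

Area of P0's cell: 255.4832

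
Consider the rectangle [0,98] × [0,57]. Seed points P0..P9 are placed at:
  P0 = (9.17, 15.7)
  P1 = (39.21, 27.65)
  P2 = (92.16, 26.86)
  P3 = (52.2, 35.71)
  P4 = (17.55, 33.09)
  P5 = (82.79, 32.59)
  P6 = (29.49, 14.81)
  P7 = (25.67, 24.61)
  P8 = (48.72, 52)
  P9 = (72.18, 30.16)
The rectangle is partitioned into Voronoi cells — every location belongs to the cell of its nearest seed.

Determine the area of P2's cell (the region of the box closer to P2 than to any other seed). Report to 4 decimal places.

1. box [0,98]×[0,57]: [(0, 0) (98, 0) (98, 57) (0, 57)]
2. ⊥bis P2·P0 via (50.665,21.28): [(53.5266, 0) (98, 0) (98, 57) (45.8616, 57)]  |A|=2753.4364
3. ⊥bis P2·P1 via (65.685,27.255): [(65.2784, 0) (98, 0) (98, 57) (66.1288, 57)]  |A|=1840.8962
4. ⊥bis P2·P3 via (72.18,31.285): [(65.2803, 0.1312) (65.2784, 0) (98, 0) (98, 57) (77.8751, 57)]  |A|=1506.8957
5. ⊥bis P2·P4 via (54.855,29.975): [(65.2803, 0.1312) (65.2784, 0) (98, 0) (98, 57) (77.8751, 57)]  |A|=1506.8957
6. ⊥bis P2·P5 via (87.475,29.725): [(69.2974, 0) (98, 0) (98, 46.936)]  |A|=673.5935
7. ⊥bis P2·P6 via (60.825,20.835): [(69.2974, 0) (98, 0) (98, 46.936)]  |A|=673.5935
8. ⊥bis P2·P7 via (58.915,25.735): [(69.2974, 0) (98, 0) (98, 46.936)]  |A|=673.5935
9. ⊥bis P2·P8 via (70.44,39.43): [(69.2974, 0) (98, 0) (98, 46.936)]  |A|=673.5935
10. ⊥bis P2·P9 via (82.17,28.51): [(80.4819, 18.2896) (77.4611, 0) (98, 0) (98, 46.936)]  |A|=598.9377
11. canonical 4-gon: [(80.4819, 18.2896) (77.4611, 0) (98, 0) (98, 46.936)]
12. shoelace: 598.9377

Area of P2's cell: 598.9377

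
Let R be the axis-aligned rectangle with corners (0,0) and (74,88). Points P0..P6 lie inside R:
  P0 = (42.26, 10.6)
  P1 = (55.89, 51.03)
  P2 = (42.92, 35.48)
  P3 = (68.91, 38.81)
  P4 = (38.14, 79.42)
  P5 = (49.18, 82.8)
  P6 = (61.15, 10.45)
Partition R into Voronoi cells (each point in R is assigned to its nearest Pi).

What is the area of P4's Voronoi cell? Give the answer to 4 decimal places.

Area of P4's cell: 1429.3353

1. box [0,74]×[0,88]: [(0, 0) (74, 0) (74, 88) (0, 88)]
2. ⊥bis P4·P0 via (40.2,45.01): [(0, 42.6034) (74, 47.0335) (74, 88) (0, 88)]  |A|=3195.4363
3. ⊥bis P4·P1 via (47.015,65.225): [(0, 42.6034) (11.9803, 43.3206) (74, 82.0966) (74, 88) (0, 88)]  |A|=2108.1351
4. ⊥bis P4·P2 via (40.53,57.45): [(0, 53.041) (33.3259, 56.6663) (74, 82.0966) (74, 88) (0, 88)]  |A|=1861.9261
5. ⊥bis P4·P3 via (53.525,59.115): [(0, 53.041) (33.3259, 56.6663) (74, 82.0966) (74, 88) (0, 88)]  |A|=1861.9261
6. ⊥bis P4·P5 via (43.66,81.11): [(0, 53.041) (33.3259, 56.6663) (48.281, 66.0165) (41.5506, 88) (0, 88)]  |A|=1429.3353
7. ⊥bis P4·P6 via (49.645,44.935): [(0, 53.041) (33.3259, 56.6663) (48.281, 66.0165) (41.5506, 88) (0, 88)]  |A|=1429.3353
8. canonical 5-gon: [(0, 53.041) (33.3259, 56.6663) (48.281, 66.0165) (41.5506, 88) (0, 88)]
9. shoelace: 1429.3353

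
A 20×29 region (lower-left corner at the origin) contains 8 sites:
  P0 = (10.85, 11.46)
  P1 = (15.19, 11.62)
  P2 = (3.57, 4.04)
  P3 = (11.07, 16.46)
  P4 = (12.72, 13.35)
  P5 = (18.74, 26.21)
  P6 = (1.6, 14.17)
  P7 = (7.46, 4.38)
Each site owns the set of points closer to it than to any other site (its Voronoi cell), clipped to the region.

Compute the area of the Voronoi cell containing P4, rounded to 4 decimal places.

1. box [0,20]×[0,29]: [(0, 0) (20, 0) (20, 29) (0, 29)]
2. ⊥bis P4·P0 via (11.785,12.405): [(0, 24.0653) (20, 4.2769) (20, 29) (0, 29)]  |A|=296.5778
3. ⊥bis P4·P1 via (13.955,12.485): [(0, 24.0653) (13.0337, 11.1696) (20, 21.1157) (20, 29) (0, 29)]  |A|=237.9254
4. ⊥bis P4·P2 via (8.145,8.695): [(0, 24.0653) (13.0337, 11.1696) (20, 21.1157) (20, 29) (0, 29)]  |A|=237.9254
5. ⊥bis P4·P3 via (11.895,14.905): [(10.1786, 13.9944) (13.0337, 11.1696) (17.8704, 18.0752)]  |A|=16.6895
6. ⊥bis P4·P5 via (15.73,19.78): [(10.1786, 13.9944) (13.0337, 11.1696) (17.8704, 18.0752)]  |A|=16.6895
7. ⊥bis P4·P6 via (7.16,13.76): [(10.1786, 13.9944) (13.0337, 11.1696) (17.8704, 18.0752)]  |A|=16.6895
8. ⊥bis P4·P7 via (10.09,8.865): [(10.1786, 13.9944) (13.0337, 11.1696) (17.8704, 18.0752)]  |A|=16.6895
9. canonical 3-gon: [(10.1786, 13.9944) (13.0337, 11.1696) (17.8704, 18.0752)]
10. shoelace: 16.6895

Area of P4's cell: 16.6895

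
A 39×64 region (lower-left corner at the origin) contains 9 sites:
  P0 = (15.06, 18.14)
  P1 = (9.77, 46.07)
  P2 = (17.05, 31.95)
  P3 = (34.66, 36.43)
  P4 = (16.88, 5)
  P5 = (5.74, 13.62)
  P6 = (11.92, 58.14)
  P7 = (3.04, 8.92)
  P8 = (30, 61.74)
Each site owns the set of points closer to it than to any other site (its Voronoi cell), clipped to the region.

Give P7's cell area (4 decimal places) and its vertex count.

1. box [0,39]×[0,64]: [(0, 0) (39, 0) (39, 64) (0, 64)]
2. ⊥bis P7·P0 via (9.05,13.53): [(0, 25.3284) (0, 0) (19.4283, 0)]  |A|=246.043
3. ⊥bis P7·P1 via (6.405,27.495): [(0, 25.3284) (0, 0) (19.4283, 0)]  |A|=246.043
4. ⊥bis P7·P2 via (10.045,20.435): [(0, 25.3284) (0, 0) (19.4283, 0)]  |A|=246.043
5. ⊥bis P7·P3 via (18.85,22.675): [(0, 25.3284) (0, 0) (19.4283, 0)]  |A|=246.043
6. ⊥bis P7·P4 via (9.96,6.96): [(11.0736, 10.8918) (0, 25.3284) (0, 0) (7.9887, 0)]  |A|=183.7441
7. ⊥bis P7·P5 via (4.39,11.27): [(10.2304, 7.9148) (0, 13.7919) (0, 0) (7.9887, 0)]  |A|=102.1633
8. ⊥bis P7·P6 via (7.48,33.53): [(10.2304, 7.9148) (0, 13.7919) (0, 0) (7.9887, 0)]  |A|=102.1633
9. ⊥bis P7·P8 via (16.52,35.33): [(10.2304, 7.9148) (0, 13.7919) (0, 0) (7.9887, 0)]  |A|=102.1633
10. canonical 4-gon: [(10.2304, 7.9148) (0, 13.7919) (0, 0) (7.9887, 0)]
11. shoelace: 102.1633

Area of P7's cell: 102.1633 (4 vertices)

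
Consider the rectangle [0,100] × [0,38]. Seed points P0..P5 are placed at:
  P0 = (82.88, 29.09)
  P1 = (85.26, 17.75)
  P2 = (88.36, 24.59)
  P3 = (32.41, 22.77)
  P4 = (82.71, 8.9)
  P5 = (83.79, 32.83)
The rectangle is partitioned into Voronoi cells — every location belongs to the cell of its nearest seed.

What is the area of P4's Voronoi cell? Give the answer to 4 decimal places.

Area of P4's cell: 656.8097

1. box [0,100]×[0,38]: [(0, 0) (100, 0) (100, 38) (0, 38)]
2. ⊥bis P4·P0 via (82.795,18.995): [(0, 19.6921) (0, 0) (100, 0) (100, 18.8501)]  |A|=1927.1134
3. ⊥bis P4·P1 via (83.985,13.325): [(63.7502, 19.1554) (0, 19.6921) (0, 0) (100, 0) (100, 8.7105)]  |A|=1743.3339
4. ⊥bis P4·P2 via (85.535,16.745): [(63.7502, 19.1554) (0, 19.6921) (0, 0) (100, 0) (100, 8.7105)]  |A|=1743.3339
5. ⊥bis P4·P3 via (57.56,15.835): [(63.7502, 19.1554) (58.4878, 19.1997) (53.1936, 0) (100, 0) (100, 8.7105)]  |A|=656.8097
6. ⊥bis P4·P5 via (83.25,20.865): [(63.7502, 19.1554) (58.4878, 19.1997) (53.1936, 0) (100, 0) (100, 8.7105)]  |A|=656.8097
7. canonical 5-gon: [(63.7502, 19.1554) (58.4878, 19.1997) (53.1936, 0) (100, 0) (100, 8.7105)]
8. shoelace: 656.8097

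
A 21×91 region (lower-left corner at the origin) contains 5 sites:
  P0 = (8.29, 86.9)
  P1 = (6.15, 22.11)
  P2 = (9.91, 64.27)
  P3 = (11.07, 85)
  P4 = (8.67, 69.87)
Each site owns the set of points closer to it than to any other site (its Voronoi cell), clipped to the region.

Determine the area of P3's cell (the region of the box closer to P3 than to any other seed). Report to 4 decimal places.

1. box [0,21]×[0,91]: [(0, 0) (21, 0) (21, 91) (0, 91)]
2. ⊥bis P3·P0 via (9.68,85.95): [(0, 71.7866) (0, 0) (21, 0) (21, 91) (13.1314, 91)]  |A|=1784.8504
3. ⊥bis P3·P1 via (8.61,53.555): [(0, 71.7866) (0, 54.2286) (21, 52.5857) (21, 91) (13.1314, 91)]  |A|=663.3004
4. ⊥bis P3·P2 via (10.49,74.635): [(2.2614, 75.0955) (21, 74.0469) (21, 91) (13.1314, 91)]  |A|=221.4116
5. ⊥bis P3·P4 via (9.87,77.435): [(4.4482, 78.295) (21, 75.6695) (21, 91) (13.1314, 91)]  |A|=176.8586
6. canonical 4-gon: [(4.4482, 78.295) (21, 75.6695) (21, 91) (13.1314, 91)]
7. shoelace: 176.8586

Area of P3's cell: 176.8586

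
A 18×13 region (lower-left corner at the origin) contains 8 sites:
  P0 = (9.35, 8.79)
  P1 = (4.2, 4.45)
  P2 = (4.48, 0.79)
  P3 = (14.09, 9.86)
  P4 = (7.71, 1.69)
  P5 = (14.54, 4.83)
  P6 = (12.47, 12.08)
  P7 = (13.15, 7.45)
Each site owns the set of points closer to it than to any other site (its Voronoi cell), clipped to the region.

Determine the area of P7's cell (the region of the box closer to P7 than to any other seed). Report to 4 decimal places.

Area of P7's cell: 14.4241

1. box [0,18]×[0,13]: [(0, 0) (18, 0) (18, 13) (0, 13)]
2. ⊥bis P7·P0 via (11.25,8.12): [(8.3866, 0) (18, 0) (18, 13) (12.9708, 13)]  |A|=95.1764
3. ⊥bis P7·P1 via (8.675,5.95): [(9.557, 3.3188) (10.6694, 0) (18, 0) (18, 13) (12.9708, 13)]  |A|=91.3883
4. ⊥bis P7·P2 via (8.815,4.12): [(9.557, 3.3188) (9.6549, 3.0266) (11.9798, 0) (18, 0) (18, 13) (12.9708, 13)]  |A|=89.4053
5. ⊥bis P7·P3 via (13.62,8.655): [(11.7024, 9.4029) (9.557, 3.3188) (9.6549, 3.0266) (11.9798, 0) (18, 0) (18, 6.9466)]  |A|=61.2993
6. ⊥bis P7·P4 via (10.43,4.57): [(11.7024, 9.4029) (10.106, 4.876) (15.2688, 0) (18, 0) (18, 6.9466)]  |A|=50.2918
7. ⊥bis P7·P5 via (13.845,6.14): [(16.4817, 7.5388) (11.7024, 9.4029) (10.106, 4.876) (10.5939, 4.4152)]  |A|=14.4241
8. ⊥bis P7·P6 via (12.81,9.765): [(16.4817, 7.5388) (11.7024, 9.4029) (10.106, 4.876) (10.5939, 4.4152)]  |A|=14.4241
9. canonical 4-gon: [(16.4817, 7.5388) (11.7024, 9.4029) (10.106, 4.876) (10.5939, 4.4152)]
10. shoelace: 14.4241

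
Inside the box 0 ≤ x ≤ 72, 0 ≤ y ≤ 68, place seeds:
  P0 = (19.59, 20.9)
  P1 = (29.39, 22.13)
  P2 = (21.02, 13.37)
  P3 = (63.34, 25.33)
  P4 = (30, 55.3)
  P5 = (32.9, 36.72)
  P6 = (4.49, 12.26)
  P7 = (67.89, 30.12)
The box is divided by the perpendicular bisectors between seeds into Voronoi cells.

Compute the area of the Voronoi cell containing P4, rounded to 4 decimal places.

1. box [0,72]×[0,68]: [(0, 0) (72, 0) (72, 68) (0, 68)]
2. ⊥bis P4·P0 via (24.795,38.1): [(0, 45.6034) (72, 23.815) (72, 68) (0, 68)]  |A|=2396.9387
3. ⊥bis P4·P1 via (29.695,38.715): [(0, 45.6034) (22.3142, 38.8507) (72, 37.937) (72, 68) (0, 68)]  |A|=2046.107
4. ⊥bis P4·P2 via (25.51,34.335): [(0, 45.6034) (22.3142, 38.8507) (72, 37.937) (72, 68) (0, 68)]  |A|=2046.107
5. ⊥bis P4·P3 via (46.67,40.315): [(0, 45.6034) (22.3142, 38.8507) (44.9791, 38.4339) (71.5566, 68) (0, 68)]  |A|=1633.3872
6. ⊥bis P4·P5 via (31.45,46.01): [(0, 45.6034) (9.815, 42.6332) (55.1088, 49.7027) (71.5566, 68) (0, 68)]  |A|=1373.7312
7. ⊥bis P4·P6 via (17.245,33.78): [(0, 45.6034) (9.815, 42.6332) (55.1088, 49.7027) (71.5566, 68) (0, 68)]  |A|=1373.7312
8. ⊥bis P4·P7 via (48.945,42.71): [(0, 45.6034) (9.815, 42.6332) (53.4165, 49.4386) (65.7516, 68) (0, 68)]  |A|=1306.5467
9. canonical 5-gon: [(0, 45.6034) (9.815, 42.6332) (53.4165, 49.4386) (65.7516, 68) (0, 68)]
10. shoelace: 1306.5467

Area of P4's cell: 1306.5467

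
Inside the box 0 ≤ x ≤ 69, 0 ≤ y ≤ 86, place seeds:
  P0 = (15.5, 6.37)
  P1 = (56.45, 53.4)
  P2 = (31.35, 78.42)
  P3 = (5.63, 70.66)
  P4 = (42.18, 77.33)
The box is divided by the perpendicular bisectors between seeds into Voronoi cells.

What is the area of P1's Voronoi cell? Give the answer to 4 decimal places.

Area of P1's cell: 1905.0646

1. box [0,69]×[0,86]: [(0, 0) (69, 0) (69, 86) (0, 86)]
2. ⊥bis P1·P0 via (35.975,29.885): [(0, 61.2092) (69, 1.1294) (69, 86) (0, 86)]  |A|=3783.3174
3. ⊥bis P1·P2 via (43.9,65.91): [(20.9932, 42.93) (69, 1.1294) (69, 86) (63.926, 86)]  |A|=2146.4511
4. ⊥bis P1·P3 via (31.04,62.03): [(26.3928, 48.3468) (23.7406, 40.5378) (69, 1.1294) (69, 86) (63.926, 86)]  |A|=2132.5516
5. ⊥bis P1·P4 via (49.315,65.365): [(34.6242, 56.6045) (26.3928, 48.3468) (23.7406, 40.5378) (69, 1.1294) (69, 77.1036)]  |A|=1905.0646
6. canonical 5-gon: [(34.6242, 56.6045) (26.3928, 48.3468) (23.7406, 40.5378) (69, 1.1294) (69, 77.1036)]
7. shoelace: 1905.0646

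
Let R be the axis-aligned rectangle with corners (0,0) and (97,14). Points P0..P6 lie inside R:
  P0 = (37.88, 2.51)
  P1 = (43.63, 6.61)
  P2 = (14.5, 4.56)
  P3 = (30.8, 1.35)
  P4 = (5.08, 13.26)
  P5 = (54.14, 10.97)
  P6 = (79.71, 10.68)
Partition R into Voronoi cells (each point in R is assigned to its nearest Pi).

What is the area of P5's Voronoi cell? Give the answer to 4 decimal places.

1. box [0,97]×[0,14]: [(0, 0) (97, 0) (97, 14) (0, 14)]
2. ⊥bis P5·P0 via (46.01,6.74): [(49.5168, 0) (97, 0) (97, 14) (42.2327, 14)]  |A|=715.7539
3. ⊥bis P5·P1 via (48.885,8.79): [(52.5315, 0) (97, 0) (97, 14) (46.7237, 14)]  |A|=663.214
4. ⊥bis P5·P2 via (34.32,7.765): [(52.5315, 0) (97, 0) (97, 14) (46.7237, 14)]  |A|=663.214
5. ⊥bis P5·P3 via (42.47,6.16): [(52.5315, 0) (97, 0) (97, 14) (46.7237, 14)]  |A|=663.214
6. ⊥bis P5·P4 via (29.61,12.115): [(52.5315, 0) (97, 0) (97, 14) (46.7237, 14)]  |A|=663.214
7. ⊥bis P5·P6 via (66.925,10.825): [(52.5315, 0) (66.8022, 0) (66.961, 14) (46.7237, 14)]  |A|=241.5567
8. canonical 4-gon: [(52.5315, 0) (66.8022, 0) (66.961, 14) (46.7237, 14)]
9. shoelace: 241.5567

Area of P5's cell: 241.5567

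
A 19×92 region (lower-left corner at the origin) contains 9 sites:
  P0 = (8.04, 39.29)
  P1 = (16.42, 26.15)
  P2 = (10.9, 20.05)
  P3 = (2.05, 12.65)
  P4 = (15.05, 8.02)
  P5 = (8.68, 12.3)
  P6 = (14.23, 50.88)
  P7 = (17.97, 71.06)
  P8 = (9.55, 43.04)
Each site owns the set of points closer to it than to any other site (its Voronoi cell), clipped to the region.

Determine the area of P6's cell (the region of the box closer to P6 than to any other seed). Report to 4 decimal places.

Area of P6's cell: 262.3236

1. box [0,19]×[0,92]: [(0, 0) (19, 0) (19, 92) (0, 92)]
2. ⊥bis P6·P0 via (11.135,45.085): [(0, 51.032) (19, 40.8845) (19, 92) (0, 92)]  |A|=874.7938
3. ⊥bis P6·P1 via (15.325,38.515): [(0, 51.032) (19, 40.8845) (19, 92) (0, 92)]  |A|=874.7938
4. ⊥bis P6·P2 via (12.565,35.465): [(0, 51.032) (19, 40.8845) (19, 92) (0, 92)]  |A|=874.7938
5. ⊥bis P6·P3 via (8.14,31.765): [(0, 51.032) (19, 40.8845) (19, 92) (0, 92)]  |A|=874.7938
6. ⊥bis P6·P4 via (14.64,29.45): [(0, 51.032) (19, 40.8845) (19, 92) (0, 92)]  |A|=874.7938
7. ⊥bis P6·P5 via (11.455,31.59): [(0, 51.032) (19, 40.8845) (19, 92) (0, 92)]  |A|=874.7938
8. ⊥bis P6·P7 via (16.1,60.97): [(0, 63.9538) (0, 51.032) (19, 40.8845) (19, 60.4325)]  |A|=308.4644
9. ⊥bis P6·P8 via (11.89,46.96): [(0, 63.9538) (0, 54.0576) (19, 42.7158) (19, 60.4325)]  |A|=262.3236
10. canonical 4-gon: [(0, 63.9538) (0, 54.0576) (19, 42.7158) (19, 60.4325)]
11. shoelace: 262.3236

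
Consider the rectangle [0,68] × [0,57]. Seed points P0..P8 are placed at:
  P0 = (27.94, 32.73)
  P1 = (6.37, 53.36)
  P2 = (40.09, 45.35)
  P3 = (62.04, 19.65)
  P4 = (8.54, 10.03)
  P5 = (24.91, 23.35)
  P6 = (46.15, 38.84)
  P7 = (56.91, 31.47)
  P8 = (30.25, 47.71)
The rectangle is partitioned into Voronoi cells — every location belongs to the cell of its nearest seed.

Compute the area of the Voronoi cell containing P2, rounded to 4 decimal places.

Area of P2's cell: 258.5421

1. box [0,68]×[0,57]: [(0, 0) (68, 0) (68, 57) (0, 57)]
2. ⊥bis P2·P0 via (34.015,39.04): [(68, 6.3207) (68, 57) (15.3603, 57)]  |A|=1333.8732
3. ⊥bis P2·P1 via (23.23,49.355): [(23.2432, 49.4106) (68, 6.3207) (68, 57) (25.046, 57)]  |A|=1297.1187
4. ⊥bis P2·P3 via (51.065,32.5): [(23.2432, 49.4106) (45.6297, 27.8578) (68, 46.9639) (68, 57) (25.046, 57)]  |A|=842.5186
5. ⊥bis P2·P4 via (24.315,27.69): [(23.2432, 49.4106) (45.6297, 27.8578) (68, 46.9639) (68, 57) (25.046, 57)]  |A|=842.5186
6. ⊥bis P2·P5 via (32.5,34.35): [(23.2432, 49.4106) (45.6297, 27.8578) (68, 46.9639) (68, 57) (25.046, 57)]  |A|=842.5186
7. ⊥bis P2·P6 via (43.12,42.095): [(23.2432, 49.4106) (36.8776, 36.2841) (59.1318, 57) (25.046, 57)]  |A|=416.63
8. ⊥bis P2·P7 via (48.5,38.41): [(23.2432, 49.4106) (36.8776, 36.2841) (59.1318, 57) (25.046, 57)]  |A|=416.63
9. ⊥bis P2·P8 via (35.17,46.53): [(33.4939, 39.5417) (36.8776, 36.2841) (59.1318, 57) (37.6811, 57)]  |A|=258.5421
10. canonical 4-gon: [(33.4939, 39.5417) (36.8776, 36.2841) (59.1318, 57) (37.6811, 57)]
11. shoelace: 258.5421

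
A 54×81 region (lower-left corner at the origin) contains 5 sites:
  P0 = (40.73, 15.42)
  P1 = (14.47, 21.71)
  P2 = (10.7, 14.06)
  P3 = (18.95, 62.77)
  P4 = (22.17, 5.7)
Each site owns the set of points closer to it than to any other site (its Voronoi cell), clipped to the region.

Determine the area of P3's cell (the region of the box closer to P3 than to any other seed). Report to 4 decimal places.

Area of P3's cell: 2026.3729

1. box [0,54]×[0,81]: [(0, 0) (54, 0) (54, 81) (0, 81)]
2. ⊥bis P3·P0 via (29.84,39.095): [(0, 25.3692) (54, 50.2081) (54, 81) (0, 81)]  |A|=2333.4124
3. ⊥bis P3·P1 via (16.71,42.24): [(0, 44.0632) (32.849, 40.4791) (54, 50.2081) (54, 81) (0, 81)]  |A|=2026.3729
4. ⊥bis P3·P2 via (14.825,38.415): [(0, 44.0632) (32.849, 40.4791) (54, 50.2081) (54, 81) (0, 81)]  |A|=2026.3729
5. ⊥bis P3·P4 via (20.56,34.235): [(0, 44.0632) (32.849, 40.4791) (54, 50.2081) (54, 81) (0, 81)]  |A|=2026.3729
6. canonical 5-gon: [(0, 44.0632) (32.849, 40.4791) (54, 50.2081) (54, 81) (0, 81)]
7. shoelace: 2026.3729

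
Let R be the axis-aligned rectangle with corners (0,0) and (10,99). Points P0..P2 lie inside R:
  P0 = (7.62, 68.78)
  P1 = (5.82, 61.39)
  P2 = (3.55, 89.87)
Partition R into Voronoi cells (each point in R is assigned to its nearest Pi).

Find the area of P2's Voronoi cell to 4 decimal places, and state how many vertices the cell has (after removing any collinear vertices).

1. box [0,10]×[0,99]: [(0, 0) (10, 0) (10, 99) (0, 99)]
2. ⊥bis P2·P0 via (5.585,79.325): [(0, 78.2472) (10, 80.177) (10, 99) (0, 99)]  |A|=197.8789
3. ⊥bis P2·P1 via (4.685,75.63): [(0, 78.2472) (10, 80.177) (10, 99) (0, 99)]  |A|=197.8789
4. canonical 4-gon: [(0, 78.2472) (10, 80.177) (10, 99) (0, 99)]
5. shoelace: 197.8789

Area of P2's cell: 197.8789 (4 vertices)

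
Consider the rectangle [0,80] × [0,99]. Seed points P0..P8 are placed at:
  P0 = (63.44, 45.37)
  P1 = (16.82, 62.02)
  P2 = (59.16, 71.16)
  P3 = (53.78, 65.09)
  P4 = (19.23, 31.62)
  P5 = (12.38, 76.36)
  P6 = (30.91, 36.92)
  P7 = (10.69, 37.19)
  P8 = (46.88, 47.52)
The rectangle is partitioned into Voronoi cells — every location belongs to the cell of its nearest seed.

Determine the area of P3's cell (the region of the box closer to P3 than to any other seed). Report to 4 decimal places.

1. box [0,80]×[0,99]: [(0, 0) (80, 0) (80, 99) (0, 99)]
2. ⊥bis P3·P0 via (58.61,55.23): [(0, 26.5194) (80, 65.7081) (80, 99) (0, 99)]  |A|=4230.9006
3. ⊥bis P3·P1 via (35.3,63.555): [(36.8758, 44.5833) (80, 65.7081) (80, 99) (32.3558, 99)]  |A|=2014.1613
4. ⊥bis P3·P2 via (56.47,68.125): [(33.2078, 88.7429) (36.8758, 44.5833) (66.6019, 59.1449)]  |A|=683.0493
5. ⊥bis P3·P4 via (36.505,48.355): [(33.2078, 88.7429) (36.568, 48.29) (39.1022, 45.674) (66.6019, 59.1449)]  |A|=678.7552
6. ⊥bis P3·P5 via (33.08,70.725): [(37.0563, 85.3319) (34.3247, 75.2972) (36.568, 48.29) (39.1022, 45.674) (66.6019, 59.1449)]  |A|=654.7872
7. ⊥bis P3·P6 via (42.345,51.005): [(37.0563, 85.3319) (34.3247, 75.2972) (35.9084, 56.2306) (45.2201, 48.6708) (66.6019, 59.1449)]  |A|=608.5103
8. ⊥bis P3·P7 via (32.235,51.14): [(37.0563, 85.3319) (34.3247, 75.2972) (35.9084, 56.2306) (45.2201, 48.6708) (66.6019, 59.1449)]  |A|=608.5103
9. ⊥bis P3·P8 via (50.33,56.305): [(37.0563, 85.3319) (34.3247, 75.2972) (35.4157, 62.1621) (56.1437, 54.0219) (66.6019, 59.1449)]  |A|=482.8383
10. canonical 5-gon: [(37.0563, 85.3319) (34.3247, 75.2972) (35.4157, 62.1621) (56.1437, 54.0219) (66.6019, 59.1449)]
11. shoelace: 482.8383

Area of P3's cell: 482.8383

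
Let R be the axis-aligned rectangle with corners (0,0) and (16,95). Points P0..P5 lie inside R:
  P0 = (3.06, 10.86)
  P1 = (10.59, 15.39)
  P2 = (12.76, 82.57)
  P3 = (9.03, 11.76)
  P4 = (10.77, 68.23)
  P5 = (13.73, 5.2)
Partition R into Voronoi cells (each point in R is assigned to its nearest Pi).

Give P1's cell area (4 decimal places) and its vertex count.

Area of P1's cell: 421.1484 (6 vertices)

1. box [0,16]×[0,95]: [(0, 0) (16, 0) (16, 95) (0, 95)]
2. ⊥bis P1·P0 via (6.825,13.125): [(0, 24.4699) (14.7209, 0) (16, 0) (16, 95) (0, 95)]  |A|=1339.8906
3. ⊥bis P1·P2 via (11.675,48.98): [(0, 49.3571) (0, 24.4699) (14.7209, 0) (16, 0) (16, 48.8403)]  |A|=605.4699
4. ⊥bis P1·P3 via (9.81,13.575): [(0, 49.3571) (0, 24.4699) (5.4191, 15.462) (16, 10.9148) (16, 48.8403)]  |A|=537.8367
5. ⊥bis P1·P4 via (10.68,41.81): [(0, 41.8464) (0, 24.4699) (5.4191, 15.462) (16, 10.9148) (16, 41.7919)]  |A|=421.3635
6. ⊥bis P1·P5 via (12.16,10.295): [(0, 41.8464) (0, 24.4699) (5.4191, 15.462) (15.2364, 11.243) (16, 11.4783) (16, 41.7919)]  |A|=421.1484
7. canonical 6-gon: [(0, 41.8464) (0, 24.4699) (5.4191, 15.462) (15.2364, 11.243) (16, 11.4783) (16, 41.7919)]
8. shoelace: 421.1484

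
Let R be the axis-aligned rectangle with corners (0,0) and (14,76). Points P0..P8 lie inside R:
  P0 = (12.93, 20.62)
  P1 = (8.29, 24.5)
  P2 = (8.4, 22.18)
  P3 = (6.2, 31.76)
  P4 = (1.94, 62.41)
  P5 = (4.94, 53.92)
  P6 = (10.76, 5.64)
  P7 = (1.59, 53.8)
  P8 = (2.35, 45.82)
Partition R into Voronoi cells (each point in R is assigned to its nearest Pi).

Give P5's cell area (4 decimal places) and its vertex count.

Area of P5's cell: 125.9106 (4 vertices)

1. box [0,14]×[0,76]: [(0, 0) (14, 0) (14, 76) (0, 76)]
2. ⊥bis P5·P0 via (8.935,37.27): [(0, 35.1261) (14, 38.4853) (14, 76) (0, 76)]  |A|=548.72
3. ⊥bis P5·P1 via (6.615,39.21): [(0, 38.4568) (14, 40.0509) (14, 76) (0, 76)]  |A|=514.4463
4. ⊥bis P5·P2 via (6.67,38.05): [(0, 38.4568) (14, 40.0509) (14, 76) (0, 76)]  |A|=514.4463
5. ⊥bis P5·P3 via (5.57,42.84): [(0, 42.5233) (14, 43.3193) (14, 76) (0, 76)]  |A|=463.1017
6. ⊥bis P5·P4 via (3.44,58.165): [(0, 56.9495) (0, 42.5233) (14, 43.3193) (14, 61.8964)]  |A|=231.023
7. ⊥bis P5·P6 via (7.85,29.78): [(0, 56.9495) (0, 42.5233) (14, 43.3193) (14, 61.8964)]  |A|=231.023
8. ⊥bis P5·P7 via (3.265,53.86): [(3.1149, 58.0501) (3.6636, 42.7316) (14, 43.3193) (14, 61.8964)]  |A|=180.4371
9. ⊥bis P5·P8 via (3.645,49.87): [(3.1149, 58.0501) (3.4052, 49.9467) (14, 46.559) (14, 61.8964)]  |A|=125.9106
10. canonical 4-gon: [(3.1149, 58.0501) (3.4052, 49.9467) (14, 46.559) (14, 61.8964)]
11. shoelace: 125.9106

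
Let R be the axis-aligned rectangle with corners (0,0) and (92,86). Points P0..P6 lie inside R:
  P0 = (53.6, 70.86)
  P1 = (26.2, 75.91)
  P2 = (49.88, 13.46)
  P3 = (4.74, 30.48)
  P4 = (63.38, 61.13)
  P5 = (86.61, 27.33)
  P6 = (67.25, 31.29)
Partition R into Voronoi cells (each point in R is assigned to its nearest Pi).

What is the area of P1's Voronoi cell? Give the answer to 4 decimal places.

Area of P1's cell: 1322.6733

1. box [0,92]×[0,86]: [(0, 0) (92, 0) (92, 86) (0, 86)]
2. ⊥bis P1·P0 via (39.9,73.385): [(0, 0) (26.3747, 0) (42.225, 86) (0, 86)]  |A|=2949.7867
3. ⊥bis P1·P2 via (38.04,44.685): [(0, 30.2609) (34.3527, 43.2868) (42.225, 86) (0, 86)]  |A|=1859.1773
4. ⊥bis P1·P3 via (15.47,53.195): [(0, 60.5026) (34.5203, 44.1961) (42.225, 86) (0, 86)]  |A|=1322.6733
5. ⊥bis P1·P4 via (44.79,68.52): [(0, 60.5026) (34.5203, 44.1961) (42.225, 86) (0, 86)]  |A|=1322.6733
6. ⊥bis P1·P5 via (56.405,51.62): [(0, 60.5026) (34.5203, 44.1961) (42.225, 86) (0, 86)]  |A|=1322.6733
7. ⊥bis P1·P6 via (46.725,53.6): [(0, 60.5026) (34.5203, 44.1961) (42.225, 86) (0, 86)]  |A|=1322.6733
8. canonical 4-gon: [(0, 60.5026) (34.5203, 44.1961) (42.225, 86) (0, 86)]
9. shoelace: 1322.6733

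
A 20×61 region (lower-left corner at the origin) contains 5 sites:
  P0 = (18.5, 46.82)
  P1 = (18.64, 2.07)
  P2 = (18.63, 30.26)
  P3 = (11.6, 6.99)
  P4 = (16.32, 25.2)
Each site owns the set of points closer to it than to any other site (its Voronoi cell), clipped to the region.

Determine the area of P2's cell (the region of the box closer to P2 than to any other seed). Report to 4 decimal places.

1. box [0,20]×[0,61]: [(0, 0) (20, 0) (20, 61) (0, 61)]
2. ⊥bis P2·P0 via (18.565,38.54): [(0, 38.3943) (0, 0) (20, 0) (20, 38.5513)]  |A|=769.4553
3. ⊥bis P2·P1 via (18.635,16.165): [(0, 38.3943) (0, 16.1584) (20, 16.1655) (20, 38.5513)]  |A|=446.2165
4. ⊥bis P2·P3 via (15.115,18.625): [(0, 38.3943) (0, 23.1913) (20, 17.1492) (20, 38.5513)]  |A|=366.0498
5. ⊥bis P2·P4 via (17.475,27.73): [(0, 38.3943) (0, 35.7077) (20, 26.5773) (20, 38.5513)]  |A|=146.6053
6. canonical 4-gon: [(0, 38.3943) (0, 35.7077) (20, 26.5773) (20, 38.5513)]
7. shoelace: 146.6053

Area of P2's cell: 146.6053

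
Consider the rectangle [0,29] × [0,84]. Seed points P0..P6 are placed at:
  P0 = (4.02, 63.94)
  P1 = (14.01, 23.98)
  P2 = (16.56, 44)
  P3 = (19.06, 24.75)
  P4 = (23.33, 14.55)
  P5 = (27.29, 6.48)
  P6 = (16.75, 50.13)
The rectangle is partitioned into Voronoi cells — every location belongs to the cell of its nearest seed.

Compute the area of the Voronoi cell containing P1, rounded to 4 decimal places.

1. box [0,29]×[0,84]: [(0, 0) (29, 0) (29, 84) (0, 84)]
2. ⊥bis P1·P0 via (9.015,43.96): [(0, 41.7063) (0, 0) (29, 0) (29, 48.9563)]  |A|=1314.6063
3. ⊥bis P1·P2 via (15.285,33.99): [(0, 35.9369) (0, 0) (29, 0) (29, 32.2431)]  |A|=988.6096
4. ⊥bis P1·P3 via (16.535,24.365): [(15.0631, 34.0183) (0, 35.9369) (0, 0) (20.2501, 0)]  |A|=615.0967
5. ⊥bis P1·P4 via (18.67,19.265): [(17.4904, 18.0991) (15.0631, 34.0183) (0, 35.9369) (0, 0.8128)]  |A|=424.7343
6. ⊥bis P1·P5 via (20.65,15.23): [(17.4904, 18.0991) (15.0631, 34.0183) (0, 35.9369) (0, 0.8128)]  |A|=424.7343
7. ⊥bis P1·P6 via (15.38,37.055): [(17.4904, 18.0991) (15.0631, 34.0183) (0, 35.9369) (0, 0.8128)]  |A|=424.7343
8. canonical 4-gon: [(17.4904, 18.0991) (15.0631, 34.0183) (0, 35.9369) (0, 0.8128)]
9. shoelace: 424.7343

Area of P1's cell: 424.7343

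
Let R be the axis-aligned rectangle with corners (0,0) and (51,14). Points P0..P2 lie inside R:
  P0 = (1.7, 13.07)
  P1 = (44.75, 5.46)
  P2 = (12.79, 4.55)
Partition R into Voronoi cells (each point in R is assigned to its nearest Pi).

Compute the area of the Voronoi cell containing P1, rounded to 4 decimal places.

1. box [0,51]×[0,14]: [(0, 0) (51, 0) (51, 14) (0, 14)]
2. ⊥bis P1·P0 via (23.225,9.265): [(21.5872, 0) (51, 0) (51, 14) (24.062, 14)]  |A|=394.4554
3. ⊥bis P1·P2 via (28.77,5.005): [(28.9125, 0) (51, 0) (51, 14) (28.5139, 14)]  |A|=312.0153
4. canonical 4-gon: [(28.9125, 0) (51, 0) (51, 14) (28.5139, 14)]
5. shoelace: 312.0153

Area of P1's cell: 312.0153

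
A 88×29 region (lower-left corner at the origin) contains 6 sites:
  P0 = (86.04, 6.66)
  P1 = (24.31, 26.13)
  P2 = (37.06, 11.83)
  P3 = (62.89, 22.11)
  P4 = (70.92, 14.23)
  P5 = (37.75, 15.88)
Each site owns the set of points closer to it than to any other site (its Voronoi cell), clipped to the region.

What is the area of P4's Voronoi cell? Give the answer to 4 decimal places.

1. box [0,88]×[0,29]: [(0, 0) (88, 0) (88, 29) (0, 29)]
2. ⊥bis P4·P0 via (78.48,10.445): [(0, 0) (73.2506, 0) (87.7698, 29) (0, 29)]  |A|=2334.7953
3. ⊥bis P4·P1 via (47.615,20.18): [(42.4628, 0) (73.2506, 0) (87.7698, 29) (49.8668, 29)]  |A|=996.0149
4. ⊥bis P4·P2 via (53.99,13.03): [(54.9136, 0) (73.2506, 0) (87.7698, 29) (52.858, 29)]  |A|=772.1069
5. ⊥bis P4·P3 via (66.905,18.17): [(54.5202, 5.5495) (54.9136, 0) (73.2506, 0) (87.7698, 29) (77.5327, 29)]  |A|=482.7901
6. ⊥bis P4·P5 via (54.335,15.055): [(54.5202, 5.5495) (54.9136, 0) (73.2506, 0) (87.7698, 29) (77.5327, 29)]  |A|=482.7901
7. canonical 5-gon: [(54.5202, 5.5495) (54.9136, 0) (73.2506, 0) (87.7698, 29) (77.5327, 29)]
8. shoelace: 482.7901

Area of P4's cell: 482.7901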